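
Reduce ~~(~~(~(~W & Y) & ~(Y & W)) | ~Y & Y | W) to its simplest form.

~Y | W

~~(~~(~(~W & Y) & ~(Y & W)) | ~Y & Y | W)
= ~~(~(~W & Y | Y & W) | ~Y & Y | W)   — De Morgan
= ~~(~(~W & Y | Y & W) | W)   — complement / identity
= ~~(~Y | W)   — distribution
= ~Y | W   — double negation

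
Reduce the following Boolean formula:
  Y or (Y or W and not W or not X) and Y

Y or (Y or W and not W or not X) and Y
= Y or (Y or not X) and Y   (complement / identity)
= Y or Y   (absorption)
= Y   (idempotence)

Y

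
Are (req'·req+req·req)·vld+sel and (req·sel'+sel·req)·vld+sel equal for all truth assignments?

Yes

E1: (req'·req+req·req)·vld+sel
    = req·vld+sel   [distribution]
E2: (req·sel'+sel·req)·vld+sel
    = req·vld+sel   [distribution]
Both reduce to req·vld+sel, so they are equivalent.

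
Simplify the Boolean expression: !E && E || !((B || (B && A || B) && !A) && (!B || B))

!E && E || !((B || (B && A || B) && !A) && (!B || B))
= !((B || (B && A || B) && !A) && (!B || B))   [complement / identity]
= !((B || B && !A) && (!B || B))   [absorption]
= !(B || B && !A)   [complement / identity]
= !B   [absorption]

!B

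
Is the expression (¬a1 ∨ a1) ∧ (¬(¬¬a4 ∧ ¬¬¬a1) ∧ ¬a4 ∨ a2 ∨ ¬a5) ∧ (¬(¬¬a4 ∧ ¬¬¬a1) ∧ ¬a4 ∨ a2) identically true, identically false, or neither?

neither

(¬a1 ∨ a1) ∧ (¬(¬¬a4 ∧ ¬¬¬a1) ∧ ¬a4 ∨ a2 ∨ ¬a5) ∧ (¬(¬¬a4 ∧ ¬¬¬a1) ∧ ¬a4 ∨ a2)
= (¬a1 ∨ a1) ∧ (¬(¬¬a4 ∧ ¬¬¬a1) ∧ ¬a4 ∨ a2)
= (¬a1 ∨ a1) ∧ (¬(¬¬a4 ∧ ¬a1) ∧ ¬a4 ∨ a2)
= (¬a1 ∨ a1) ∧ ((¬a4 ∨ a1) ∧ ¬a4 ∨ a2)
= (¬a4 ∨ a1) ∧ ¬a4 ∨ a2
= ¬a4 ∨ a2
This depends on a2, a4, so it is not a constant.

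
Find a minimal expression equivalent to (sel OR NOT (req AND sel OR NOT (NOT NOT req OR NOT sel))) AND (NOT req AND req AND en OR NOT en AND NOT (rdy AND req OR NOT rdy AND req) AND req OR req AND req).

req

(sel OR NOT (req AND sel OR NOT (NOT NOT req OR NOT sel))) AND (NOT req AND req AND en OR NOT en AND NOT (rdy AND req OR NOT rdy AND req) AND req OR req AND req)
= (sel OR NOT (req AND sel OR NOT req AND sel)) AND (NOT req AND req AND en OR NOT en AND NOT (rdy AND req OR NOT rdy AND req) AND req OR req AND req)
= (sel OR NOT (req AND sel OR NOT req AND sel)) AND (NOT req AND req AND en OR NOT en AND NOT req AND req OR req AND req)
= (sel OR NOT (req AND sel OR NOT req AND sel)) AND (NOT req AND req OR req AND req)
= (sel OR NOT (req AND sel OR NOT req AND sel)) AND req
= (sel OR NOT sel) AND req
= req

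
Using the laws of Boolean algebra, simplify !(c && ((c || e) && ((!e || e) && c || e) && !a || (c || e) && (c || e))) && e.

!(c && ((c || e) && ((!e || e) && c || e) && !a || (c || e) && (c || e))) && e
= !(c && ((c || e) && (c || e) && !a || (c || e) && (c || e))) && e   [complement / identity]
= !(c && (c || e) && (c || e)) && e   [absorption]
= !(c && (c || e)) && e   [idempotence]
= !c && e   [absorption]

!c && e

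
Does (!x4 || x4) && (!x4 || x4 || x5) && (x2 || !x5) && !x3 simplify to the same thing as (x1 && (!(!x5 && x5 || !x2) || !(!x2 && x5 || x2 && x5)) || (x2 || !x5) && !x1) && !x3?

E1: (!x4 || x4) && (!x4 || x4 || x5) && (x2 || !x5) && !x3
    = (!x4 || x4) && (x2 || !x5) && !x3   [absorption]
    = (x2 || !x5) && !x3   [complement / identity]
E2: (x1 && (!(!x5 && x5 || !x2) || !(!x2 && x5 || x2 && x5)) || (x2 || !x5) && !x1) && !x3
    = (x1 && (!(!x5 && x5 || !x2) || !x5) || (x2 || !x5) && !x1) && !x3   [distribution]
    = (x1 && (!!x2 || !x5) || (x2 || !x5) && !x1) && !x3   [complement / identity]
    = (x1 && (x2 || !x5) || (x2 || !x5) && !x1) && !x3   [double negation]
    = (x2 || !x5) && !x3   [distribution]
Both reduce to (x2 || !x5) && !x3, so they are equivalent.

Yes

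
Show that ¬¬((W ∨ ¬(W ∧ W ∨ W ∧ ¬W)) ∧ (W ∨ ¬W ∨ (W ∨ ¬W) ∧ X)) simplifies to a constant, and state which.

¬¬((W ∨ ¬(W ∧ W ∨ W ∧ ¬W)) ∧ (W ∨ ¬W ∨ (W ∨ ¬W) ∧ X))
= ¬¬((W ∨ ¬(W ∧ W ∨ W ∧ ¬W)) ∧ (W ∨ ¬W ∨ X))   — complement / identity
= (W ∨ ¬(W ∧ W ∨ W ∧ ¬W)) ∧ (W ∨ ¬W ∨ X)   — double negation
= (W ∨ ¬W) ∧ (W ∨ ¬W ∨ X)   — distribution
= W ∨ ¬W   — absorption
= True   — complement

True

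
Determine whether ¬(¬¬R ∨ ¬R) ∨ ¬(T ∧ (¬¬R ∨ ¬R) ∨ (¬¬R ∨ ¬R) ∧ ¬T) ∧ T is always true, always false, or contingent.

always false

¬(¬¬R ∨ ¬R) ∨ ¬(T ∧ (¬¬R ∨ ¬R) ∨ (¬¬R ∨ ¬R) ∧ ¬T) ∧ T
= ¬(¬¬R ∨ ¬R) ∨ ¬(¬¬R ∨ ¬R) ∧ T
= ¬(¬¬R ∨ ¬R)
= ¬R ∧ R
= False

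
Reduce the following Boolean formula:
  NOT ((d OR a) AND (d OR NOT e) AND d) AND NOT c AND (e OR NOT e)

NOT ((d OR a) AND (d OR NOT e) AND d) AND NOT c AND (e OR NOT e)
= NOT ((d OR a) AND d) AND NOT c AND (e OR NOT e)   [absorption]
= NOT ((d OR a) AND d) AND NOT c   [complement / identity]
= NOT d AND NOT c   [absorption]

NOT d AND NOT c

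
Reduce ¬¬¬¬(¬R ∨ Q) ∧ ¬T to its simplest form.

¬¬¬¬(¬R ∨ Q) ∧ ¬T
= ¬¬(¬R ∨ Q) ∧ ¬T   (double negation)
= (¬R ∨ Q) ∧ ¬T   (double negation)

(¬R ∨ Q) ∧ ¬T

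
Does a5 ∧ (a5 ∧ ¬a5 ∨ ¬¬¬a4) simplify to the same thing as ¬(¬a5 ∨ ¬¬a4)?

E1: a5 ∧ (a5 ∧ ¬a5 ∨ ¬¬¬a4)
    = a5 ∧ ¬¬¬a4   — complement / identity
    = a5 ∧ ¬a4   — double negation
E2: ¬(¬a5 ∨ ¬¬a4)
    = a5 ∧ ¬a4   — De Morgan
Both reduce to a5 ∧ ¬a4, so they are equivalent.

Yes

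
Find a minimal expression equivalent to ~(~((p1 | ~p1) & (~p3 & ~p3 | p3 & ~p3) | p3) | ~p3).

p3

~(~((p1 | ~p1) & (~p3 & ~p3 | p3 & ~p3) | p3) | ~p3)
= ~(~((p1 | ~p1) & ~p3 | p3) | ~p3)   (distribution)
= ~(~(~p3 | p3) | ~p3)   (complement / identity)
= (~p3 | p3) & p3   (De Morgan)
= p3   (complement / identity)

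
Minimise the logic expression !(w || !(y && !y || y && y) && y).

!w

!(w || !(y && !y || y && y) && y)
= !(w || !y && y)   — distribution
= !w   — complement / identity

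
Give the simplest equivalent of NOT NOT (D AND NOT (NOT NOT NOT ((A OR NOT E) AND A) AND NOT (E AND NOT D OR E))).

NOT NOT (D AND NOT (NOT NOT NOT ((A OR NOT E) AND A) AND NOT (E AND NOT D OR E)))
= NOT NOT (D AND (NOT NOT ((A OR NOT E) AND A) OR E AND NOT D OR E))   (De Morgan)
= NOT NOT (D AND (NOT NOT ((A OR NOT E) AND A) OR E))   (absorption)
= NOT NOT (D AND ((A OR NOT E) AND A OR E))   (double negation)
= D AND ((A OR NOT E) AND A OR E)   (double negation)
= D AND (A OR E)   (absorption)

D AND (A OR E)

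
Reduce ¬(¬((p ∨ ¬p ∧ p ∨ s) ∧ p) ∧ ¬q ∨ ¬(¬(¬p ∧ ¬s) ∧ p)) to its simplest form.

p

¬(¬((p ∨ ¬p ∧ p ∨ s) ∧ p) ∧ ¬q ∨ ¬(¬(¬p ∧ ¬s) ∧ p))
= ¬(¬((p ∨ s) ∧ p) ∧ ¬q ∨ ¬(¬(¬p ∧ ¬s) ∧ p))   (complement / identity)
= ¬(¬((p ∨ s) ∧ p) ∧ ¬q ∨ ¬((p ∨ s) ∧ p))   (De Morgan)
= ¬¬((p ∨ s) ∧ p)   (absorption)
= (p ∨ s) ∧ p   (double negation)
= p   (absorption)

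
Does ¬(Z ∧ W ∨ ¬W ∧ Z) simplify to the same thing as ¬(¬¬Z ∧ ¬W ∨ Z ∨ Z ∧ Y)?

Yes

E1: ¬(Z ∧ W ∨ ¬W ∧ Z)
    = ¬Z   [distribution]
E2: ¬(¬¬Z ∧ ¬W ∨ Z ∨ Z ∧ Y)
    = ¬(¬¬Z ∧ ¬W ∨ Z)   [absorption]
    = ¬(Z ∧ ¬W ∨ Z)   [double negation]
    = ¬Z   [absorption]
Both reduce to ¬Z, so they are equivalent.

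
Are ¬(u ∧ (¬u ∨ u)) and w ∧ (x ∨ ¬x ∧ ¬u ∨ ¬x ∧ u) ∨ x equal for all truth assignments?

No

E1: ¬(u ∧ (¬u ∨ u))
    = ¬u
E2: w ∧ (x ∨ ¬x ∧ ¬u ∨ ¬x ∧ u) ∨ x
    = w ∧ (x ∨ ¬x) ∨ x
    = w ∨ x
These differ: at u=1, w=0, x=1, E1 = 0 but E2 = 1.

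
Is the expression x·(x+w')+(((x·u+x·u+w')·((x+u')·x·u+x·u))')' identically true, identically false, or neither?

neither

x·(x+w')+(((x·u+x·u+w')·((x+u')·x·u+x·u))')'
= x·(x+w')+(((x·u+x·u+w')·(x·u+x·u))')'
= x·(x+w')+(x·u+x·u+w')·(x·u+x·u)
= x+(x·u+x·u+w')·(x·u+x·u)
= x+x·u+x·u
= x+x·u
= x
This depends on x, so it is not a constant.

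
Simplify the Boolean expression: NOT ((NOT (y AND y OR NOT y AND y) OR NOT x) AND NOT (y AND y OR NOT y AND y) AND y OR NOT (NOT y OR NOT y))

NOT ((NOT (y AND y OR NOT y AND y) OR NOT x) AND NOT (y AND y OR NOT y AND y) AND y OR NOT (NOT y OR NOT y))
= NOT ((NOT (y AND y OR NOT y AND y) OR NOT x) AND NOT (y AND y OR NOT y AND y) AND y OR y AND y)   [De Morgan]
= NOT (NOT (y AND y OR NOT y AND y) AND y OR y AND y)   [absorption]
= NOT ((NOT (y AND y OR NOT y AND y) OR y) AND y)   [distribution]
= NOT ((NOT y OR y) AND y)   [distribution]
= NOT y   [complement / identity]

NOT y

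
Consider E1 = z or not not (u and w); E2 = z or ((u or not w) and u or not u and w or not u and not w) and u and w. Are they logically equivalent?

Yes

E1: z or not not (u and w)
    = z or u and w   (double negation)
E2: z or ((u or not w) and u or not u and w or not u and not w) and u and w
    = z or ((u or not w) and u or not u) and u and w   (distribution)
    = z or (u or not u) and u and w   (absorption)
    = z or u and w   (complement / identity)
Both reduce to z or u and w, so they are equivalent.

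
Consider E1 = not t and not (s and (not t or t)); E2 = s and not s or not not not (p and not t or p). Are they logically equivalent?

No

E1: not t and not (s and (not t or t))
    = not t and not s   — complement / identity
E2: s and not s or not not not (p and not t or p)
    = s and not s or not not not p   — absorption
    = not not not p   — complement / identity
    = not p   — double negation
These differ: at p=0, s=1, t=1, E1 = 0 but E2 = 1.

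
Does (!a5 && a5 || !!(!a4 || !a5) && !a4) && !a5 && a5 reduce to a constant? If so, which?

yes, False

(!a5 && a5 || !!(!a4 || !a5) && !a4) && !a5 && a5
= (!a5 && a5 || (!a4 || !a5) && !a4) && !a5 && a5   [double negation]
= (!a5 && a5 || !a4) && !a5 && a5   [absorption]
= !a5 && a5   [absorption]
= false   [complement]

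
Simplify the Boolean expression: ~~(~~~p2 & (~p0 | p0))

~p2

~~(~~~p2 & (~p0 | p0))
= ~~(~p2 & (~p0 | p0))   [double negation]
= ~p2 & (~p0 | p0)   [double negation]
= ~p2   [complement / identity]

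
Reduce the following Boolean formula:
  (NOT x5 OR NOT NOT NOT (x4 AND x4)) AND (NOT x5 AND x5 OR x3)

(NOT x5 OR NOT NOT NOT (x4 AND x4)) AND (NOT x5 AND x5 OR x3)
= (NOT x5 OR NOT (x4 AND x4)) AND (NOT x5 AND x5 OR x3)   — double negation
= (NOT x5 OR NOT x4) AND (NOT x5 AND x5 OR x3)   — idempotence
= (NOT x5 OR NOT x4) AND x3   — complement / identity

(NOT x5 OR NOT x4) AND x3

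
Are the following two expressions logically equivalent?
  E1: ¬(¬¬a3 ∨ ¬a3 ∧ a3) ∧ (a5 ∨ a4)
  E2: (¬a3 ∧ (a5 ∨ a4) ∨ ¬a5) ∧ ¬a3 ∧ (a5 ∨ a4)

Yes

E1: ¬(¬¬a3 ∨ ¬a3 ∧ a3) ∧ (a5 ∨ a4)
    = ¬¬¬a3 ∧ (a5 ∨ a4)   (complement / identity)
    = ¬a3 ∧ (a5 ∨ a4)   (double negation)
E2: (¬a3 ∧ (a5 ∨ a4) ∨ ¬a5) ∧ ¬a3 ∧ (a5 ∨ a4)
    = ¬a3 ∧ (a5 ∨ a4)   (absorption)
Both reduce to ¬a3 ∧ (a5 ∨ a4), so they are equivalent.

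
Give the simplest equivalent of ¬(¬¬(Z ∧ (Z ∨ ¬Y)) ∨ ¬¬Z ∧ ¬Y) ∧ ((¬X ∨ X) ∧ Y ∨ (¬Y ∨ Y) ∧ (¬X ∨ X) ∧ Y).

¬(¬¬(Z ∧ (Z ∨ ¬Y)) ∨ ¬¬Z ∧ ¬Y) ∧ ((¬X ∨ X) ∧ Y ∨ (¬Y ∨ Y) ∧ (¬X ∨ X) ∧ Y)
= ¬(¬¬(Z ∧ (Z ∨ ¬Y)) ∨ ¬¬Z ∧ ¬Y) ∧ ((¬X ∨ X) ∧ Y ∨ (¬X ∨ X) ∧ Y)   — complement / identity
= ¬(¬¬(Z ∧ (Z ∨ ¬Y)) ∨ ¬¬Z ∧ ¬Y) ∧ (¬X ∨ X) ∧ Y   — idempotence
= ¬(¬¬(Z ∧ (Z ∨ ¬Y)) ∨ ¬¬Z ∧ ¬Y) ∧ Y   — complement / identity
= ¬(¬¬Z ∨ ¬¬Z ∧ ¬Y) ∧ Y   — absorption
= ¬¬¬Z ∧ Y   — absorption
= ¬Z ∧ Y   — double negation

¬Z ∧ Y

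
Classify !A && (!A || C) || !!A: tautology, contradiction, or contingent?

tautology

!A && (!A || C) || !!A
= !A || !!A   [absorption]
= !A || A   [double negation]
= true   [complement]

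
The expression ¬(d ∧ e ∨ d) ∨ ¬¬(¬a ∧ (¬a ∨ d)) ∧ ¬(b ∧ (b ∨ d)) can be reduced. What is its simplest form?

¬d ∨ ¬a ∧ ¬b

¬(d ∧ e ∨ d) ∨ ¬¬(¬a ∧ (¬a ∨ d)) ∧ ¬(b ∧ (b ∨ d))
= ¬(d ∧ e ∨ d) ∨ ¬a ∧ (¬a ∨ d) ∧ ¬(b ∧ (b ∨ d))   (double negation)
= ¬(d ∧ e ∨ d) ∨ ¬a ∧ ¬(b ∧ (b ∨ d))   (absorption)
= ¬(d ∧ e ∨ d) ∨ ¬a ∧ ¬b   (absorption)
= ¬d ∨ ¬a ∧ ¬b   (absorption)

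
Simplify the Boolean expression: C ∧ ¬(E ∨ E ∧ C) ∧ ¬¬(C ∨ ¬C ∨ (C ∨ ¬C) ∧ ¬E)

C ∧ ¬E

C ∧ ¬(E ∨ E ∧ C) ∧ ¬¬(C ∨ ¬C ∨ (C ∨ ¬C) ∧ ¬E)
= C ∧ ¬(E ∨ E ∧ C) ∧ ¬¬(C ∨ ¬C)
= C ∧ ¬(E ∨ E ∧ C) ∧ (C ∨ ¬C)
= C ∧ ¬(E ∨ E ∧ C)
= C ∧ ¬E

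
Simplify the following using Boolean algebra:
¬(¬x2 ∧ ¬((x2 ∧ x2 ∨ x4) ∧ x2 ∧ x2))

¬(¬x2 ∧ ¬((x2 ∧ x2 ∨ x4) ∧ x2 ∧ x2))
= ¬(¬x2 ∧ ¬(x2 ∧ x2))   [absorption]
= ¬(¬x2 ∧ ¬x2)   [idempotence]
= x2 ∨ x2   [De Morgan]
= x2   [idempotence]

x2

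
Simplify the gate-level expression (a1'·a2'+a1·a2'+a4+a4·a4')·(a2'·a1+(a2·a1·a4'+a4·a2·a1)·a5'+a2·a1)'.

(a1'·a2'+a1·a2'+a4+a4·a4')·(a2'·a1+(a2·a1·a4'+a4·a2·a1)·a5'+a2·a1)'
= (a1'·a2'+a1·a2'+a4+a4·a4')·(a2'·a1+a2·a1·a5'+a2·a1)'   (distribution)
= (a1'·a2'+a1·a2'+a4+a4·a4')·(a2'·a1+a2·a1)'   (absorption)
= (a1'·a2'+a1·a2'+a4)·(a2'·a1+a2·a1)'   (complement / identity)
= (a2'+a4)·(a2'·a1+a2·a1)'   (distribution)
= (a2'+a4)·a1'   (distribution)

(a2'+a4)·a1'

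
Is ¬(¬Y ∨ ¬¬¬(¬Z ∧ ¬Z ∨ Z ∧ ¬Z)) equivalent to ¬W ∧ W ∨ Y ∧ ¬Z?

Yes

E1: ¬(¬Y ∨ ¬¬¬(¬Z ∧ ¬Z ∨ Z ∧ ¬Z))
    = ¬(¬Y ∨ ¬¬¬¬Z)   (distribution)
    = ¬(¬Y ∨ ¬¬Z)   (double negation)
    = Y ∧ ¬Z   (De Morgan)
E2: ¬W ∧ W ∨ Y ∧ ¬Z
    = Y ∧ ¬Z   (complement / identity)
Both reduce to Y ∧ ¬Z, so they are equivalent.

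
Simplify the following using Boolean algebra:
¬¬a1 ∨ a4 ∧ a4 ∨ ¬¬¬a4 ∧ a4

¬¬a1 ∨ a4 ∧ a4 ∨ ¬¬¬a4 ∧ a4
= ¬¬a1 ∨ a4 ∧ a4 ∨ ¬a4 ∧ a4   (double negation)
= a1 ∨ a4 ∧ a4 ∨ ¬a4 ∧ a4   (double negation)
= a1 ∨ a4   (distribution)

a1 ∨ a4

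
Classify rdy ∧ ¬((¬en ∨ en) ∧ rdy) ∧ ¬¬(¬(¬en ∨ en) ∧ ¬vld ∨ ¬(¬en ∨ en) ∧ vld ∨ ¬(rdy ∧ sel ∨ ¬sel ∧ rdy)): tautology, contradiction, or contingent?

contradiction

rdy ∧ ¬((¬en ∨ en) ∧ rdy) ∧ ¬¬(¬(¬en ∨ en) ∧ ¬vld ∨ ¬(¬en ∨ en) ∧ vld ∨ ¬(rdy ∧ sel ∨ ¬sel ∧ rdy))
= rdy ∧ ¬((¬en ∨ en) ∧ rdy) ∧ ¬¬(¬(¬en ∨ en) ∧ ¬vld ∨ ¬(¬en ∨ en) ∧ vld ∨ ¬rdy)   [distribution]
= rdy ∧ ¬((¬en ∨ en) ∧ rdy) ∧ ¬¬(¬(¬en ∨ en) ∨ ¬rdy)   [distribution]
= rdy ∧ ¬((¬en ∨ en) ∧ rdy) ∧ ¬((¬en ∨ en) ∧ rdy)   [De Morgan]
= rdy ∧ ¬((¬en ∨ en) ∧ rdy)   [idempotence]
= rdy ∧ ¬rdy   [complement / identity]
= False   [complement]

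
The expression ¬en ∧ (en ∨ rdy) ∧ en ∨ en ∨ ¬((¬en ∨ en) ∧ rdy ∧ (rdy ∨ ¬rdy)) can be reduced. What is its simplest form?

en ∨ ¬rdy

¬en ∧ (en ∨ rdy) ∧ en ∨ en ∨ ¬((¬en ∨ en) ∧ rdy ∧ (rdy ∨ ¬rdy))
= ¬en ∧ (en ∨ rdy) ∧ en ∨ en ∨ ¬((¬en ∨ en) ∧ rdy)   — complement / identity
= ¬en ∧ en ∨ en ∨ ¬((¬en ∨ en) ∧ rdy)   — absorption
= en ∨ ¬((¬en ∨ en) ∧ rdy)   — complement / identity
= en ∨ ¬rdy   — complement / identity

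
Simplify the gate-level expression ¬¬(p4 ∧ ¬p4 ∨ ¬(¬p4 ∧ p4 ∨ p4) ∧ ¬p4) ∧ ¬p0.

¬¬(p4 ∧ ¬p4 ∨ ¬(¬p4 ∧ p4 ∨ p4) ∧ ¬p4) ∧ ¬p0
= ¬¬(p4 ∧ ¬p4 ∨ ¬p4 ∧ ¬p4) ∧ ¬p0
= ¬¬¬p4 ∧ ¬p0
= ¬p4 ∧ ¬p0

¬p4 ∧ ¬p0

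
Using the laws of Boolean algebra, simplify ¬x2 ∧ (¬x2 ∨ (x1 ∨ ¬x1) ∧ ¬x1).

¬x2

¬x2 ∧ (¬x2 ∨ (x1 ∨ ¬x1) ∧ ¬x1)
= ¬x2 ∧ (¬x2 ∨ ¬x1)   (complement / identity)
= ¬x2   (absorption)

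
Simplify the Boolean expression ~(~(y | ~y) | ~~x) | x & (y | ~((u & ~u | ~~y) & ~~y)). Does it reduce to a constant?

1

~(~(y | ~y) | ~~x) | x & (y | ~((u & ~u | ~~y) & ~~y))
= ~(~(y | ~y) | ~~x) | x & (y | ~(~~y & ~~y))   — complement / identity
= ~(~(y | ~y) | ~~x) | x & (y | ~y | ~y)   — De Morgan
= (y | ~y) & ~x | x & (y | ~y | ~y)   — De Morgan
= (y | ~y) & ~x | x & (y | ~y)   — idempotence
= y | ~y   — distribution
= 1   — complement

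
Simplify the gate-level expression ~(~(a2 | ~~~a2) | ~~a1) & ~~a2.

~(~(a2 | ~~~a2) | ~~a1) & ~~a2
= ~(~(a2 | ~a2) | ~~a1) & ~~a2   — double negation
= (a2 | ~a2) & ~a1 & ~~a2   — De Morgan
= ~a1 & ~~a2   — complement / identity
= ~a1 & a2   — double negation

~a1 & a2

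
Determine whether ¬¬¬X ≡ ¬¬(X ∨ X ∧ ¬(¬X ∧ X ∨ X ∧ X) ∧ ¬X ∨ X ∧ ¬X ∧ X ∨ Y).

No

E1: ¬¬¬X
    = ¬X   (double negation)
E2: ¬¬(X ∨ X ∧ ¬(¬X ∧ X ∨ X ∧ X) ∧ ¬X ∨ X ∧ ¬X ∧ X ∨ Y)
    = ¬¬(X ∨ X ∧ ¬X ∧ ¬X ∨ X ∧ ¬X ∧ X ∨ Y)   (distribution)
    = ¬¬(X ∨ X ∧ ¬X ∨ Y)   (distribution)
    = ¬¬(X ∨ Y)   (complement / identity)
    = X ∨ Y   (double negation)
These differ: at X=1, Y=0, E1 = 0 but E2 = 1.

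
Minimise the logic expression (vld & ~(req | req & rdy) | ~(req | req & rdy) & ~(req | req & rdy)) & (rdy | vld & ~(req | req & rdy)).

~req & (vld | rdy)

(vld & ~(req | req & rdy) | ~(req | req & rdy) & ~(req | req & rdy)) & (rdy | vld & ~(req | req & rdy))
= vld & ~(req | req & rdy) | ~(req | req & rdy) & ~(req | req & rdy) & rdy
= vld & ~(req | req & rdy) | ~(req | req & rdy) & rdy
= ~(req | req & rdy) & (vld | rdy)
= ~req & (vld | rdy)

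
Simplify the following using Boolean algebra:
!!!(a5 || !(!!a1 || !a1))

!!!(a5 || !(!!a1 || !a1))
= !(a5 || !(!!a1 || !a1))   — double negation
= !(a5 || !a1 && a1)   — De Morgan
= !a5   — complement / identity

!a5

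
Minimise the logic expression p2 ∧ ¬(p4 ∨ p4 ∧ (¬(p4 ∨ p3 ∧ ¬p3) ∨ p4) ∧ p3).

p2 ∧ ¬p4

p2 ∧ ¬(p4 ∨ p4 ∧ (¬(p4 ∨ p3 ∧ ¬p3) ∨ p4) ∧ p3)
= p2 ∧ ¬(p4 ∨ p4 ∧ (¬p4 ∨ p4) ∧ p3)
= p2 ∧ ¬(p4 ∨ p4 ∧ p3)
= p2 ∧ ¬p4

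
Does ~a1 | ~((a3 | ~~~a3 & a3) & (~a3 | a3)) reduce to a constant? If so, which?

~a1 | ~((a3 | ~~~a3 & a3) & (~a3 | a3))
= ~a1 | ~((a3 | ~a3 & a3) & (~a3 | a3))   — double negation
= ~a1 | ~(a3 & (~a3 | a3))   — complement / identity
= ~a1 | ~a3   — complement / identity
This depends on a1, a3, so it is not a constant.

no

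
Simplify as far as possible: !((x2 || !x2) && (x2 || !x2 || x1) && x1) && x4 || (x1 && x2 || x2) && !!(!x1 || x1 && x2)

!((x2 || !x2) && (x2 || !x2 || x1) && x1) && x4 || (x1 && x2 || x2) && !!(!x1 || x1 && x2)
= !((x2 || !x2) && x1) && x4 || (x1 && x2 || x2) && !!(!x1 || x1 && x2)   [absorption]
= !x1 && x4 || (x1 && x2 || x2) && !!(!x1 || x1 && x2)   [complement / identity]
= !x1 && x4 || (x1 && x2 || x2) && (!x1 || x1 && x2)   [double negation]
= !x1 && x4 || x1 && x2 || x2 && !x1   [distribution]
= !x1 && x4 || x2   [distribution]

!x1 && x4 || x2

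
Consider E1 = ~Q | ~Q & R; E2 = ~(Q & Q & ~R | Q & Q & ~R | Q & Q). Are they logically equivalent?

Yes

E1: ~Q | ~Q & R
    = ~Q   — absorption
E2: ~(Q & Q & ~R | Q & Q & ~R | Q & Q)
    = ~(Q & Q & ~R | Q & Q)   — idempotence
    = ~(Q & Q)   — absorption
    = ~Q   — idempotence
Both reduce to ~Q, so they are equivalent.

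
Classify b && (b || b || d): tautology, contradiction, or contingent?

contingent

b && (b || b || d)
= b && (b || d)   (idempotence)
= b   (absorption)
This depends on b, so it is not a constant.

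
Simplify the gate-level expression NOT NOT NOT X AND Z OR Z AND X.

Z

NOT NOT NOT X AND Z OR Z AND X
= NOT X AND Z OR Z AND X   — double negation
= Z   — distribution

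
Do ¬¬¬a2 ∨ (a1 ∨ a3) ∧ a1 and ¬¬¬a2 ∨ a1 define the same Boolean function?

E1: ¬¬¬a2 ∨ (a1 ∨ a3) ∧ a1
    = ¬a2 ∨ (a1 ∨ a3) ∧ a1   [double negation]
    = ¬a2 ∨ a1   [absorption]
E2: ¬¬¬a2 ∨ a1
    = ¬a2 ∨ a1   [double negation]
Both reduce to ¬a2 ∨ a1, so they are equivalent.

Yes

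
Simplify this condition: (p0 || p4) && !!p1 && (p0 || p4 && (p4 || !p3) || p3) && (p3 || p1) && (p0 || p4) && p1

(p0 || p4) && !!p1 && (p0 || p4 && (p4 || !p3) || p3) && (p3 || p1) && (p0 || p4) && p1
= (p0 || p4) && p1 && (p0 || p4 && (p4 || !p3) || p3) && (p3 || p1) && (p0 || p4) && p1   — double negation
= (p0 || p4) && p1 && (p0 || p4 || p3) && (p3 || p1) && (p0 || p4) && p1   — absorption
= (p0 || p4) && p1 && ((p0 || p4) && p1 || p3) && (p0 || p4) && p1   — distribution
= (p0 || p4) && p1 && (p0 || p4) && p1   — absorption
= (p0 || p4) && p1   — idempotence

(p0 || p4) && p1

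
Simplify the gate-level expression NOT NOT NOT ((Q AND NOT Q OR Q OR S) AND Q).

NOT NOT NOT ((Q AND NOT Q OR Q OR S) AND Q)
= NOT NOT NOT ((Q OR S) AND Q)   [complement / identity]
= NOT NOT NOT Q   [absorption]
= NOT Q   [double negation]

NOT Q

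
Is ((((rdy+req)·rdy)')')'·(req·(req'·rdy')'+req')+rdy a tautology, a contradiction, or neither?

tautology

((((rdy+req)·rdy)')')'·(req·(req'·rdy')'+req')+rdy
= ((rdy')')'·(req·(req'·rdy')'+req')+rdy   [absorption]
= ((rdy')')'·(req·(req+rdy)+req')+rdy   [De Morgan]
= rdy'·(req·(req+rdy)+req')+rdy   [double negation]
= rdy'·(req+req')+rdy   [absorption]
= rdy'+rdy   [complement / identity]
= 1   [complement]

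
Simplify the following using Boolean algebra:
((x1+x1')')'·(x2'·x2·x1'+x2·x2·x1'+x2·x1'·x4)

((x1+x1')')'·(x2'·x2·x1'+x2·x2·x1'+x2·x1'·x4)
= (x1+x1')·(x2'·x2·x1'+x2·x2·x1'+x2·x1'·x4)   (double negation)
= (x1+x1')·(x2·x1'+x2·x1'·x4)   (distribution)
= (x1+x1')·x2·x1'   (absorption)
= x2·x1'   (complement / identity)

x2·x1'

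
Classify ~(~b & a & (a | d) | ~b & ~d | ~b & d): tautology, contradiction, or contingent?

~(~b & a & (a | d) | ~b & ~d | ~b & d)
= ~(~b & a & (a | d) | ~b)
= ~(~b & a | ~b)
= ~~b
= b
This depends on b, so it is not a constant.

contingent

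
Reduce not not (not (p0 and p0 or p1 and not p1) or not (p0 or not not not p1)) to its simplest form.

not p0

not not (not (p0 and p0 or p1 and not p1) or not (p0 or not not not p1))
= not not (not (p0 and p0 or p1 and not p1) or not (p0 or not p1))   [double negation]
= not not (not (p0 or p1 and not p1) or not (p0 or not p1))   [idempotence]
= not not (not p0 or not (p0 or not p1))   [complement / identity]
= not (p0 and (p0 or not p1))   [De Morgan]
= not p0   [absorption]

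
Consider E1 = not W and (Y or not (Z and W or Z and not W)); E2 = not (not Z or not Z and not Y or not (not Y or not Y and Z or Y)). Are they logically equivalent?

No

E1: not W and (Y or not (Z and W or Z and not W))
    = not W and (Y or not Z)   (distribution)
E2: not (not Z or not Z and not Y or not (not Y or not Y and Z or Y))
    = not (not Z or not (not Y or not Y and Z or Y))   (absorption)
    = Z and (not Y or not Y and Z or Y)   (De Morgan)
    = Z and (not Y or Y)   (absorption)
    = Z   (complement / identity)
These differ: at W=0, Y=1, Z=0, E1 = 1 but E2 = 0.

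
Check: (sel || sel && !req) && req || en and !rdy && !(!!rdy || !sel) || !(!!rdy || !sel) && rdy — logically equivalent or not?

No

E1: (sel || sel && !req) && req || en
    = sel && req || en   [absorption]
E2: !rdy && !(!!rdy || !sel) || !(!!rdy || !sel) && rdy
    = !(!!rdy || !sel)   [distribution]
    = !rdy && sel   [De Morgan]
These differ: at en=1, rdy=1, req=0, sel=1, E1 = 1 but E2 = 0.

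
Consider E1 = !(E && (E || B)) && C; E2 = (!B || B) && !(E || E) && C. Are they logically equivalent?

Yes

E1: !(E && (E || B)) && C
    = !E && C
E2: (!B || B) && !(E || E) && C
    = !(E || E) && C
    = !E && C
Both reduce to !E && C, so they are equivalent.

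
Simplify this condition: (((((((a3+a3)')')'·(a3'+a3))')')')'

(((((((a3+a3)')')'·(a3'+a3))')')')'
= ((((((a3')')'·(a3'+a3))')')')'   — idempotence
= ((((((a3')')')')')')'   — complement / identity
= ((((a3')')')')'   — double negation
= ((a3')')'   — double negation
= a3'   — double negation

a3'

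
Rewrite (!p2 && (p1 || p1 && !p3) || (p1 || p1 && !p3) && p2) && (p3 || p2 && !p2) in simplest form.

(!p2 && (p1 || p1 && !p3) || (p1 || p1 && !p3) && p2) && (p3 || p2 && !p2)
= (p1 || p1 && !p3) && (p3 || p2 && !p2)
= p1 && (p3 || p2 && !p2)
= p1 && p3

p1 && p3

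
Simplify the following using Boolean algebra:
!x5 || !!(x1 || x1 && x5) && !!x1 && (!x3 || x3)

!x5 || x1

!x5 || !!(x1 || x1 && x5) && !!x1 && (!x3 || x3)
= !x5 || !!x1 && !!x1 && (!x3 || x3)   [absorption]
= !x5 || !!x1 && (!x3 || x3)   [idempotence]
= !x5 || x1 && (!x3 || x3)   [double negation]
= !x5 || x1   [complement / identity]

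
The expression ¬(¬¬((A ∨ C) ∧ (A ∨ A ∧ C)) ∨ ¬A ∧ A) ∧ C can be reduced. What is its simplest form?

¬A ∧ C

¬(¬¬((A ∨ C) ∧ (A ∨ A ∧ C)) ∨ ¬A ∧ A) ∧ C
= ¬(¬¬((A ∨ C) ∧ A) ∨ ¬A ∧ A) ∧ C   — absorption
= ¬¬¬((A ∨ C) ∧ A) ∧ C   — complement / identity
= ¬¬¬A ∧ C   — absorption
= ¬A ∧ C   — double negation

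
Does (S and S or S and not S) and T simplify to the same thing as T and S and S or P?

No

E1: (S and S or S and not S) and T
    = S and T   — distribution
E2: T and S and S or P
    = T and S or P   — idempotence
These differ: at P=1, S=0, T=0, E1 = 0 but E2 = 1.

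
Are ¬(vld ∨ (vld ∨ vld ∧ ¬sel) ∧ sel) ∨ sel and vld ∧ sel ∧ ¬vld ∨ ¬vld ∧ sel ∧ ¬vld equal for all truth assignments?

No

E1: ¬(vld ∨ (vld ∨ vld ∧ ¬sel) ∧ sel) ∨ sel
    = ¬(vld ∨ vld ∧ sel) ∨ sel   (absorption)
    = ¬vld ∨ sel   (absorption)
E2: vld ∧ sel ∧ ¬vld ∨ ¬vld ∧ sel ∧ ¬vld
    = sel ∧ ¬vld   (distribution)
These differ: at sel=0, vld=0, E1 = 1 but E2 = 0.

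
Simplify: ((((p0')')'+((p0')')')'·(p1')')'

p0'+p1'

((((p0')')'+((p0')')')'·(p1')')'
= ((p0')'·(p0')'·(p1')')'   (De Morgan)
= ((p0')'·(p1')')'   (idempotence)
= p0'+p1'   (De Morgan)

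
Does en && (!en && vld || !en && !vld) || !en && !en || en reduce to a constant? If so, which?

yes, True

en && (!en && vld || !en && !vld) || !en && !en || en
= en && !en || !en && !en || en
= !en || en
= true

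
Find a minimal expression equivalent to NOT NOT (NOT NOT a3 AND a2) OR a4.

NOT NOT (NOT NOT a3 AND a2) OR a4
= NOT NOT (a3 AND a2) OR a4
= a3 AND a2 OR a4

a3 AND a2 OR a4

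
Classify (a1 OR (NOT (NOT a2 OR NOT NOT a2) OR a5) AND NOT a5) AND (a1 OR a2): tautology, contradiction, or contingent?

(a1 OR (NOT (NOT a2 OR NOT NOT a2) OR a5) AND NOT a5) AND (a1 OR a2)
= (a1 OR (a2 AND NOT a2 OR a5) AND NOT a5) AND (a1 OR a2)
= (a1 OR a5 AND NOT a5) AND (a1 OR a2)
= a1 AND (a1 OR a2)
= a1
This depends on a1, so it is not a constant.

contingent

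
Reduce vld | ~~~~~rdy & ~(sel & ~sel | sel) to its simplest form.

vld | ~rdy & ~sel

vld | ~~~~~rdy & ~(sel & ~sel | sel)
= vld | ~~~~~rdy & ~sel   (complement / identity)
= vld | ~~~rdy & ~sel   (double negation)
= vld | ~rdy & ~sel   (double negation)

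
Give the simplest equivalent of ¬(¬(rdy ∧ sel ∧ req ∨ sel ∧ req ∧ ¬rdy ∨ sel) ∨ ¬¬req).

sel ∧ ¬req

¬(¬(rdy ∧ sel ∧ req ∨ sel ∧ req ∧ ¬rdy ∨ sel) ∨ ¬¬req)
= ¬(¬(sel ∧ req ∨ sel) ∨ ¬¬req)
= ¬(¬sel ∨ ¬¬req)
= sel ∧ ¬req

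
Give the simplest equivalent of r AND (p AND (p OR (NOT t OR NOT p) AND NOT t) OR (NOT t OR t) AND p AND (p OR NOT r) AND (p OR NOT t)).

r AND (p AND (p OR (NOT t OR NOT p) AND NOT t) OR (NOT t OR t) AND p AND (p OR NOT r) AND (p OR NOT t))
= r AND (p AND (p OR NOT t) OR (NOT t OR t) AND p AND (p OR NOT r) AND (p OR NOT t))   [absorption]
= r AND (p AND (p OR NOT t) OR p AND (p OR NOT r) AND (p OR NOT t))   [complement / identity]
= r AND (p AND (p OR NOT t) OR p AND (p OR NOT t))   [absorption]
= r AND p AND (p OR NOT t)   [idempotence]
= r AND p   [absorption]

r AND p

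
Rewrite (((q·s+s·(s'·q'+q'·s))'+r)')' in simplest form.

s'+r

(((q·s+s·(s'·q'+q'·s))'+r)')'
= (q·s+s·(s'·q'+q'·s))'+r   — double negation
= (q·s+s·q')'+r   — distribution
= s'+r   — distribution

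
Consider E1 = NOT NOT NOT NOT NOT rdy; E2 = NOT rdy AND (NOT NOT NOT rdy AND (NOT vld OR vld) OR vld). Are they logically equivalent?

E1: NOT NOT NOT NOT NOT rdy
    = NOT NOT NOT rdy   [double negation]
    = NOT rdy   [double negation]
E2: NOT rdy AND (NOT NOT NOT rdy AND (NOT vld OR vld) OR vld)
    = NOT rdy AND (NOT NOT NOT rdy OR vld)   [complement / identity]
    = NOT rdy AND (NOT rdy OR vld)   [double negation]
    = NOT rdy   [absorption]
Both reduce to NOT rdy, so they are equivalent.

Yes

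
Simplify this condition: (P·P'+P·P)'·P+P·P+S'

(P·P'+P·P)'·P+P·P+S'
= P'·P+P·P+S'   (distribution)
= P+S'   (distribution)

P+S'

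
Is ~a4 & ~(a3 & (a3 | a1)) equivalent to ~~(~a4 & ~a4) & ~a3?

E1: ~a4 & ~(a3 & (a3 | a1))
    = ~a4 & ~a3   [absorption]
E2: ~~(~a4 & ~a4) & ~a3
    = ~~~a4 & ~a3   [idempotence]
    = ~a4 & ~a3   [double negation]
Both reduce to ~a4 & ~a3, so they are equivalent.

Yes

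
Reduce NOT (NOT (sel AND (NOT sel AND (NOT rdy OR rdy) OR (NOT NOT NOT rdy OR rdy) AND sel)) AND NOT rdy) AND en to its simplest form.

(sel OR rdy) AND en

NOT (NOT (sel AND (NOT sel AND (NOT rdy OR rdy) OR (NOT NOT NOT rdy OR rdy) AND sel)) AND NOT rdy) AND en
= NOT (NOT (sel AND (NOT sel AND (NOT rdy OR rdy) OR (NOT rdy OR rdy) AND sel)) AND NOT rdy) AND en
= NOT (NOT (sel AND (NOT rdy OR rdy)) AND NOT rdy) AND en
= (sel AND (NOT rdy OR rdy) OR rdy) AND en
= (sel OR rdy) AND en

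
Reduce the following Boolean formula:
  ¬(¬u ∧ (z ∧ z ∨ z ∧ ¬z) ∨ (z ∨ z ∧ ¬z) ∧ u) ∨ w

¬(¬u ∧ (z ∧ z ∨ z ∧ ¬z) ∨ (z ∨ z ∧ ¬z) ∧ u) ∨ w
= ¬(¬u ∧ (z ∨ z ∧ ¬z) ∨ (z ∨ z ∧ ¬z) ∧ u) ∨ w   [idempotence]
= ¬(z ∨ z ∧ ¬z) ∨ w   [distribution]
= ¬z ∨ w   [complement / identity]

¬z ∨ w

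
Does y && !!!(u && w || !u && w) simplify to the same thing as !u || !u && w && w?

No

E1: y && !!!(u && w || !u && w)
    = y && !(u && w || !u && w)   [double negation]
    = y && !w   [distribution]
E2: !u || !u && w && w
    = !u || !u && w   [idempotence]
    = !u   [absorption]
These differ: at u=0, w=0, y=0, E1 = 0 but E2 = 1.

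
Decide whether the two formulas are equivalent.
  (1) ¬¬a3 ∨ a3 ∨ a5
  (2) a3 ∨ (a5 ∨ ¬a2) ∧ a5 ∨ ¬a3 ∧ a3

Yes

E1: ¬¬a3 ∨ a3 ∨ a5
    = a3 ∨ a3 ∨ a5
    = a3 ∨ a5
E2: a3 ∨ (a5 ∨ ¬a2) ∧ a5 ∨ ¬a3 ∧ a3
    = a3 ∨ a5 ∨ ¬a3 ∧ a3
    = a3 ∨ a5
Both reduce to a3 ∨ a5, so they are equivalent.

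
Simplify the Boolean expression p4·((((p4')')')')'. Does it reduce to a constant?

p4·((((p4')')')')'
= p4·((p4')')'   (double negation)
= p4·p4'   (double negation)
= 0   (complement)

0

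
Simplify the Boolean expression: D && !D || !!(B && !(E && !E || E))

B && !E

D && !D || !!(B && !(E && !E || E))
= !!(B && !(E && !E || E))
= !!(B && !E)
= B && !E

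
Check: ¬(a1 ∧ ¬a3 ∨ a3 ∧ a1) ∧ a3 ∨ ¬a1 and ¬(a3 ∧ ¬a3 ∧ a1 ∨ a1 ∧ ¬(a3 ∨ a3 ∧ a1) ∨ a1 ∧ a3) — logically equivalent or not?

Yes

E1: ¬(a1 ∧ ¬a3 ∨ a3 ∧ a1) ∧ a3 ∨ ¬a1
    = ¬a1 ∧ a3 ∨ ¬a1   (distribution)
    = ¬a1   (absorption)
E2: ¬(a3 ∧ ¬a3 ∧ a1 ∨ a1 ∧ ¬(a3 ∨ a3 ∧ a1) ∨ a1 ∧ a3)
    = ¬(a1 ∧ (a3 ∧ ¬a3 ∨ ¬(a3 ∨ a3 ∧ a1)) ∨ a1 ∧ a3)   (distribution)
    = ¬(a1 ∧ (a3 ∧ ¬a3 ∨ ¬a3) ∨ a1 ∧ a3)   (absorption)
    = ¬(a1 ∧ ¬a3 ∨ a1 ∧ a3)   (complement / identity)
    = ¬a1   (distribution)
Both reduce to ¬a1, so they are equivalent.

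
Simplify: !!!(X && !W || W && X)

!X

!!!(X && !W || W && X)
= !(X && !W || W && X)   (double negation)
= !X   (distribution)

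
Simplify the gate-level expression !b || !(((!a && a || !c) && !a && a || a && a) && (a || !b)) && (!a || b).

!b || !a

!b || !(((!a && a || !c) && !a && a || a && a) && (a || !b)) && (!a || b)
= !b || !((!a && a || a && a) && (a || !b)) && (!a || b)   (absorption)
= !b || !(a && (a || !b)) && (!a || b)   (distribution)
= !b || !a && (!a || b)   (absorption)
= !b || !a   (absorption)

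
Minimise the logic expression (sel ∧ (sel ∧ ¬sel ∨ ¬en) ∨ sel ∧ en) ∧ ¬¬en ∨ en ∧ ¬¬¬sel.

(sel ∧ (sel ∧ ¬sel ∨ ¬en) ∨ sel ∧ en) ∧ ¬¬en ∨ en ∧ ¬¬¬sel
= (sel ∧ ¬en ∨ sel ∧ en) ∧ ¬¬en ∨ en ∧ ¬¬¬sel   (complement / identity)
= sel ∧ ¬¬en ∨ en ∧ ¬¬¬sel   (distribution)
= sel ∧ en ∨ en ∧ ¬¬¬sel   (double negation)
= sel ∧ en ∨ en ∧ ¬sel   (double negation)
= en   (distribution)

en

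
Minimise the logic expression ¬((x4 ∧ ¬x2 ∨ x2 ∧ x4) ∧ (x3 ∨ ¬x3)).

¬((x4 ∧ ¬x2 ∨ x2 ∧ x4) ∧ (x3 ∨ ¬x3))
= ¬(x4 ∧ ¬x2 ∨ x2 ∧ x4)   — complement / identity
= ¬x4   — distribution

¬x4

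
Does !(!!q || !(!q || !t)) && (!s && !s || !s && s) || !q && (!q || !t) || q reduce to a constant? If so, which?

yes, True

!(!!q || !(!q || !t)) && (!s && !s || !s && s) || !q && (!q || !t) || q
= !(!!q || !(!q || !t)) && !s || !q && (!q || !t) || q   — distribution
= !q && (!q || !t) && !s || !q && (!q || !t) || q   — De Morgan
= !q && (!q || !t) || q   — absorption
= !q || q   — absorption
= true   — complement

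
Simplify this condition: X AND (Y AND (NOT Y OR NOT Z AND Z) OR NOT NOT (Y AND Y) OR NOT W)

X AND (Y AND (NOT Y OR NOT Z AND Z) OR NOT NOT (Y AND Y) OR NOT W)
= X AND (Y AND NOT Y OR NOT NOT (Y AND Y) OR NOT W)   — complement / identity
= X AND (Y AND NOT Y OR Y AND Y OR NOT W)   — double negation
= X AND (Y OR NOT W)   — distribution

X AND (Y OR NOT W)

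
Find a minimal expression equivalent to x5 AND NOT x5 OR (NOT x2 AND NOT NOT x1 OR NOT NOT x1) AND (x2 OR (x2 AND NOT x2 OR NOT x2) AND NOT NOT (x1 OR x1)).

x1

x5 AND NOT x5 OR (NOT x2 AND NOT NOT x1 OR NOT NOT x1) AND (x2 OR (x2 AND NOT x2 OR NOT x2) AND NOT NOT (x1 OR x1))
= x5 AND NOT x5 OR (NOT x2 AND NOT NOT x1 OR NOT NOT x1) AND (x2 OR NOT x2 AND NOT NOT (x1 OR x1))   (complement / identity)
= (NOT x2 AND NOT NOT x1 OR NOT NOT x1) AND (x2 OR NOT x2 AND NOT NOT (x1 OR x1))   (complement / identity)
= (NOT x2 AND NOT NOT x1 OR NOT NOT x1) AND (x2 OR NOT x2 AND NOT NOT x1)   (idempotence)
= NOT NOT x1 AND x2 OR NOT x2 AND NOT NOT x1   (distribution)
= NOT NOT x1   (distribution)
= x1   (double negation)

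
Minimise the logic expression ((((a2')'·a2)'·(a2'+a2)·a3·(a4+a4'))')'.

((((a2')'·a2)'·(a2'+a2)·a3·(a4+a4'))')'
= ((((a2')'·a2)'·(a2'+a2)·a3)')'   — complement / identity
= ((((a2')'·a2)'·a3)')'   — complement / identity
= (((a2·a2)'·a3)')'   — double negation
= ((a2'·a3)')'   — idempotence
= a2'·a3   — double negation

a2'·a3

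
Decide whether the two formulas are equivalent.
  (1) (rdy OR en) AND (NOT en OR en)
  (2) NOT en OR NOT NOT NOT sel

No

E1: (rdy OR en) AND (NOT en OR en)
    = rdy OR en   — complement / identity
E2: NOT en OR NOT NOT NOT sel
    = NOT en OR NOT sel   — double negation
These differ: at en=0, rdy=0, sel=1, E1 = 0 but E2 = 1.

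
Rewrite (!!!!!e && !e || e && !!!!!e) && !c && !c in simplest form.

(!!!!!e && !e || e && !!!!!e) && !c && !c
= !!!!!e && !c && !c   (distribution)
= !!!e && !c && !c   (double negation)
= !e && !c && !c   (double negation)
= !e && !c   (idempotence)

!e && !c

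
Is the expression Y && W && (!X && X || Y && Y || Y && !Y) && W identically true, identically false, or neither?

Y && W && (!X && X || Y && Y || Y && !Y) && W
= Y && W && (Y && Y || Y && !Y) && W   — complement / identity
= Y && W && Y && W   — distribution
= Y && W   — idempotence
This depends on W, Y, so it is not a constant.

neither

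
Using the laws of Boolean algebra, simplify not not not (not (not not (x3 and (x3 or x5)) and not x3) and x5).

not not not (not (not not (x3 and (x3 or x5)) and not x3) and x5)
= not not not (not (not not x3 and not x3) and x5)   — absorption
= not not not ((not x3 or x3) and x5)   — De Morgan
= not not not x5   — complement / identity
= not x5   — double negation

not x5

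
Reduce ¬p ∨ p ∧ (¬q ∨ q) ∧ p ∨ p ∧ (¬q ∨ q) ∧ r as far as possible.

True

¬p ∨ p ∧ (¬q ∨ q) ∧ p ∨ p ∧ (¬q ∨ q) ∧ r
= ¬p ∨ (p ∨ r) ∧ p ∧ (¬q ∨ q)   — distribution
= ¬p ∨ (p ∨ r) ∧ p   — complement / identity
= ¬p ∨ p   — absorption
= True   — complement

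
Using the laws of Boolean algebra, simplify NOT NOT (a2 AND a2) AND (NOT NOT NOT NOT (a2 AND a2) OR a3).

a2

NOT NOT (a2 AND a2) AND (NOT NOT NOT NOT (a2 AND a2) OR a3)
= NOT NOT (a2 AND a2) AND (NOT NOT (a2 AND a2) OR a3)   — double negation
= NOT NOT (a2 AND a2)   — absorption
= a2 AND a2   — double negation
= a2   — idempotence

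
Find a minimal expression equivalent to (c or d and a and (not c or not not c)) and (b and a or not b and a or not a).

c or d and a

(c or d and a and (not c or not not c)) and (b and a or not b and a or not a)
= (c or d and a and (not c or not not c)) and (a or not a)   [distribution]
= (c or d and a and (not c or c)) and (a or not a)   [double negation]
= c or d and a and (not c or c)   [complement / identity]
= c or d and a   [complement / identity]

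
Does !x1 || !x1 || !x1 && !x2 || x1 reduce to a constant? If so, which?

yes, True

!x1 || !x1 || !x1 && !x2 || x1
= !x1 || !x1 || x1
= !x1 || x1
= true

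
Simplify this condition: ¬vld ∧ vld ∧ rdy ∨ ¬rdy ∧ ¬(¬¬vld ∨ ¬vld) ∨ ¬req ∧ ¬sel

¬req ∧ ¬sel

¬vld ∧ vld ∧ rdy ∨ ¬rdy ∧ ¬(¬¬vld ∨ ¬vld) ∨ ¬req ∧ ¬sel
= ¬vld ∧ vld ∧ rdy ∨ ¬rdy ∧ ¬vld ∧ vld ∨ ¬req ∧ ¬sel
= ¬vld ∧ vld ∨ ¬req ∧ ¬sel
= ¬req ∧ ¬sel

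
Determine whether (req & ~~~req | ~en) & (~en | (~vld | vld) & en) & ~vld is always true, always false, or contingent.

(req & ~~~req | ~en) & (~en | (~vld | vld) & en) & ~vld
= (req & ~~~req | ~en) & (~en | en) & ~vld
= (req & ~req | ~en) & (~en | en) & ~vld
= ~en & (~en | en) & ~vld
= ~en & ~vld
This depends on en, vld, so it is not a constant.

contingent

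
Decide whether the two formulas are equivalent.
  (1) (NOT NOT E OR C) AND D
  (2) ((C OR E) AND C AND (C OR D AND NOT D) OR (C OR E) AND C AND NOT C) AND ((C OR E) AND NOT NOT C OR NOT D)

No

E1: (NOT NOT E OR C) AND D
    = (E OR C) AND D   (double negation)
E2: ((C OR E) AND C AND (C OR D AND NOT D) OR (C OR E) AND C AND NOT C) AND ((C OR E) AND NOT NOT C OR NOT D)
    = ((C OR E) AND C AND C OR (C OR E) AND C AND NOT C) AND ((C OR E) AND NOT NOT C OR NOT D)   (complement / identity)
    = (C OR E) AND C AND ((C OR E) AND NOT NOT C OR NOT D)   (distribution)
    = (C OR E) AND C AND ((C OR E) AND C OR NOT D)   (double negation)
    = (C OR E) AND C   (absorption)
    = C   (absorption)
These differ: at C=1, D=0, E=1, E1 = 0 but E2 = 1.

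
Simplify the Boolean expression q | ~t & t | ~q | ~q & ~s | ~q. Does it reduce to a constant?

q | ~t & t | ~q | ~q & ~s | ~q
= q | ~t & t | ~q | ~q
= q | ~t & t | ~q
= q | ~q
= 1

1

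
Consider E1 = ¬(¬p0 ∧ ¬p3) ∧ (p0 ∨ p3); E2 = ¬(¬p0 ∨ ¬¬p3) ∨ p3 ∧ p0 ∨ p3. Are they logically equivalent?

Yes

E1: ¬(¬p0 ∧ ¬p3) ∧ (p0 ∨ p3)
    = (p0 ∨ p3) ∧ (p0 ∨ p3)   (De Morgan)
    = p0 ∨ p3   (idempotence)
E2: ¬(¬p0 ∨ ¬¬p3) ∨ p3 ∧ p0 ∨ p3
    = p0 ∧ ¬p3 ∨ p3 ∧ p0 ∨ p3   (De Morgan)
    = p0 ∨ p3   (distribution)
Both reduce to p0 ∨ p3, so they are equivalent.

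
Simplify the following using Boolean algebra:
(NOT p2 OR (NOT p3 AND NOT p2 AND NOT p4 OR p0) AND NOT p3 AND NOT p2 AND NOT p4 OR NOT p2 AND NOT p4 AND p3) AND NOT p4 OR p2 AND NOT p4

NOT p4

(NOT p2 OR (NOT p3 AND NOT p2 AND NOT p4 OR p0) AND NOT p3 AND NOT p2 AND NOT p4 OR NOT p2 AND NOT p4 AND p3) AND NOT p4 OR p2 AND NOT p4
= (NOT p2 OR NOT p3 AND NOT p2 AND NOT p4 OR NOT p2 AND NOT p4 AND p3) AND NOT p4 OR p2 AND NOT p4   — absorption
= (NOT p2 OR NOT p2 AND NOT p4) AND NOT p4 OR p2 AND NOT p4   — distribution
= NOT p2 AND NOT p4 OR p2 AND NOT p4   — absorption
= NOT p4   — distribution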